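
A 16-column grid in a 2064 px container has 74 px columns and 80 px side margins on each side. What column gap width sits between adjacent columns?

Content width = 2064 − 2·80 = 1904 px.
16·74 + 15g = 1904 → 15g = 720 → g = 48 px.

48 px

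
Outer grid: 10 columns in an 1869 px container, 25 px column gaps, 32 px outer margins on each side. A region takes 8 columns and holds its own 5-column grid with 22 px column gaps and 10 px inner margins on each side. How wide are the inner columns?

266.2 px

Inside the margins: 1869 − 64 = 1805 px.
10c + 9·25 = 1805 → 10c = 1580 → c = 158 px.
8 columns plus 7 column gaps: 1264 + 175 = 1439 px.
Inner content = 1439 − 2·10 = 1419 px.
5d + 4·22 = 1419 → 5d = 1331 → d = 266.2 px.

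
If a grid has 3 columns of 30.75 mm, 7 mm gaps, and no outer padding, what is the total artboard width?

Summing: 92.25 + 14 = 106.25 mm.

106.25 mm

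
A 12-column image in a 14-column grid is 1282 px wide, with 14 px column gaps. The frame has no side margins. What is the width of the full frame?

Subtracting 11 column gaps of 14 leaves 1128 for 12 columns, so c = 94 px.
Summing: 1316 + 182 = 1498 px.

1498 px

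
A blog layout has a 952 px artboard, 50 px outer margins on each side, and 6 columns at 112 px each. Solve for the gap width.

36 px

Content width = 952 − 2·50 = 852 px.
Columns use 672 px, leaving 180 px across 5 gaps = 36 px each.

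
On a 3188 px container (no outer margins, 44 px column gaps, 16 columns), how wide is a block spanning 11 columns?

Subtracting 15 column gaps of 44 leaves 2528 for 16 columns, so c = 158 px.
11-column span = 11·158 + 10·44 = 2178 px.

2178 px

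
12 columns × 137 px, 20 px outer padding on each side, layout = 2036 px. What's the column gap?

Take off 40 px of margins, leaving 1996 px.
12 columns take 12·137 = 1644 px; remaining 352 splits into 11 column gaps.
g = 352 / 11 = 32 px.

32 px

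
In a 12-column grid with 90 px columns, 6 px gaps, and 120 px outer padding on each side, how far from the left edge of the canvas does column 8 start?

792 px

Column 8 starts at margin + 7·(column + gutter) = 120 + 7·96 = 792 px.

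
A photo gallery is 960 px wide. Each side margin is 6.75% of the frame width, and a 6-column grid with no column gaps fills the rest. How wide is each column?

Each margin = 6.75% of 960 = 64.8 px; content = 960 − 2·64.8 = 830.4 px.
6c = 830.4 → c = 138.4 px.

138.4 px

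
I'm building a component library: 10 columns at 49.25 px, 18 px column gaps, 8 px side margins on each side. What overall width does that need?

670.5 px

Total width: 2·8 + 10·49.25 + 9·18 = 670.5 px.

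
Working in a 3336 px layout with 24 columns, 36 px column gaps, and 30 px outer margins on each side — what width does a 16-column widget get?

Inside the margins: 3336 − 60 = 3276 px.
Subtracting 23 column gaps of 36 leaves 2448 for 24 columns, so c = 102 px.
Span of 16: 16·102 + 15·36 = 1632 + 540 = 2172 px.

2172 px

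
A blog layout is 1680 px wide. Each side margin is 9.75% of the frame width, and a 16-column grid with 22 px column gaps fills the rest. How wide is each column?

1680 × (1 − 2·9.75%) = 1680 × 80.5% = 1352.4 px for the columns.
Subtracting 15 column gaps of 22 leaves 1022.4 for 16 columns, so c = 63.9 px.

63.9 px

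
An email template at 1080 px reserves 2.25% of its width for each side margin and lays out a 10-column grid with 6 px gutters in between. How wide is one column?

97.74 px

Margins: 2.25% × 1080 = 24.3 px each, so content = 1080 − 48.6 = 1031.4 px.
Subtracting 9 gutters of 6 leaves 977.4 for 10 columns, so c = 97.74 px.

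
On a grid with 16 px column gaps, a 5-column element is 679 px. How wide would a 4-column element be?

540 px

679 − 4·16 = 615; ÷5 gives c = 123 px.
4-column span = 4·123 + 3·16 = 540 px.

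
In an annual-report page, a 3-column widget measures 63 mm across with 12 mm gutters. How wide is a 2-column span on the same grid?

63 − 2·12 = 39; ÷3 gives c = 13 mm.
2 columns plus 1 gutter: 26 + 12 = 38 mm.

38 mm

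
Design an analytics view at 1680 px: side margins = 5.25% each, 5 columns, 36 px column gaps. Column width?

271.92 px

Margins: 5.25% × 1680 = 88.2 px each, so content = 1680 − 176.4 = 1503.6 px.
5 columns + 4 column gaps: 5c + 4·36 = 1503.6.
5c = 1503.6 − 144 = 1359.6, so c = 271.92 px.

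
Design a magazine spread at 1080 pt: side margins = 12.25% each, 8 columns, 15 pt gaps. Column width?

88.8 pt

Margins: 12.25% × 1080 = 132.3 pt each, so content = 1080 − 264.6 = 815.4 pt.
8c + 7·15 = 815.4 → 8c = 710.4 → c = 88.8 pt.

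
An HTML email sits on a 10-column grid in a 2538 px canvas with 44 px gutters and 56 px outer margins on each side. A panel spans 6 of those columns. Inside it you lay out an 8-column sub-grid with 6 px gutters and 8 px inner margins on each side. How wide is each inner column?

172.5 px

Inside the margins: 2538 − 112 = 2426 px.
Subtracting 9 gutters of 44 leaves 2030 for 10 columns, so c = 203 px.
6-column span = 6·203 + 5·44 = 1438 px.
Inner content = 1438 − 2·8 = 1422 px.
8d + 7·6 = 1422 → 8d = 1380 → d = 172.5 px.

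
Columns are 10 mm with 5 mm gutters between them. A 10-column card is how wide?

Span of 10: 10·10 + 9·5 = 100 + 45 = 145 mm.

145 mm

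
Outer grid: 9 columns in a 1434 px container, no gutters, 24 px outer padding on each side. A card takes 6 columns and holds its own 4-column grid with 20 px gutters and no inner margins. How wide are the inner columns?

216 px

Take off 48 px of margins, leaving 1386 px.
9c = 1386 → c = 154 px.
6-column span = 6·154 = 924 px.
4d + 3·20 = 924 → 4d = 864 → d = 216 px.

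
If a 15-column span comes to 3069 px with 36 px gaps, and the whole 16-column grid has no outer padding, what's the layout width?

3276 px

15c + 14·36 = 3069 → 15c = 2565 → c = 171 px.
Total width: 16·171 + 15·36 = 3276 px.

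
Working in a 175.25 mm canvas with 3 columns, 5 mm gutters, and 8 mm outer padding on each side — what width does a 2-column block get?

104.5 mm

Inside the margins: 175.25 − 16 = 159.25 mm.
Subtracting 2 gutters of 5 leaves 149.25 for 3 columns, so c = 49.75 mm.
2 columns plus 1 gutter: 99.5 + 5 = 104.5 mm.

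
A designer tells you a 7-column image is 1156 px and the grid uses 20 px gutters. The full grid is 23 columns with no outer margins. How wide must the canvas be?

3844 px

7c + 6·20 = 1156 → 7c = 1036 → c = 148 px.
Total width: 23·148 + 22·20 = 3844 px.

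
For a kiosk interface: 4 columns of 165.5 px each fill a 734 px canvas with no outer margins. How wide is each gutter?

24 px

4 columns take 4·165.5 = 662 px; remaining 72 splits into 3 gutters.
g = 72 / 3 = 24 px.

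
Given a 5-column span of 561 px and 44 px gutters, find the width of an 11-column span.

1287 px

5c + 4·44 = 561 → 5c = 385 → c = 77 px.
Span of 11: 11·77 + 10·44 = 847 + 440 = 1287 px.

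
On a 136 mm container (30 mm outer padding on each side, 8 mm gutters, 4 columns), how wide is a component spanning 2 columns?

34 mm

Take off 60 mm of margins, leaving 76 mm.
76 − 3·8 = 52; ÷4 gives c = 13 mm.
2-column span = 2·13 + 1·8 = 34 mm.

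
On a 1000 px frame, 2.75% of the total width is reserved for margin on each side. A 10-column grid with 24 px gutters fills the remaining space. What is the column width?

1000 × (1 − 2·2.75%) = 1000 × 94.5% = 945 px for the columns.
10 columns + 9 gutters: 10c + 9·24 = 945.
10c = 945 − 216 = 729, so c = 72.9 px.

72.9 px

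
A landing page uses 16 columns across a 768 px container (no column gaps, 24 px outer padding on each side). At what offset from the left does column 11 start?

Take off 48 px of margins, leaving 720 px.
720 / 16 = 45 px per column.
Each column+gutter stride is 45 px; 10 of them past the 24 px margin is 24 + 450 = 474 px.

474 px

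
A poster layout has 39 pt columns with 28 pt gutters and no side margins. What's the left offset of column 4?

201 pt

Before column 4: 3 columns + 3 gutters.
Offset = 3·(39 + 28) = 3·67 = 201 pt.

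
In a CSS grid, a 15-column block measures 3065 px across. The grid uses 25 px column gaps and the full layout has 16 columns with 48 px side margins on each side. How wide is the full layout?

3367 px

15 columns + 14 column gaps: 15c + 14·25 = 3065.
15c = 3065 − 350 = 2715, so c = 181 px.
Layout = 2·48 + 16·181 + 15·25 = 96 + 2896 + 375 = 3367 px.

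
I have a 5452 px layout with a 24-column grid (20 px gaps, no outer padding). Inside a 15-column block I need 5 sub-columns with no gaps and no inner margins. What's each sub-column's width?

680 px

5452 − 23·20 = 4992; ÷24 gives c = 208 px.
15 columns plus 14 gaps: 3120 + 280 = 3400 px.
3400 / 5 = 680 px per column.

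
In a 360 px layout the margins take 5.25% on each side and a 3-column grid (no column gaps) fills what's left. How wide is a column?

Each margin = 5.25% of 360 = 18.9 px; content = 360 − 2·18.9 = 322.2 px.
322.2 / 3 = 107.4 px per column.

107.4 px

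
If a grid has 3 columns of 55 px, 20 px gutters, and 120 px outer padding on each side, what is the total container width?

445 px

Container = 2·120 + 3·55 + 2·20 = 240 + 165 + 40 = 445 px.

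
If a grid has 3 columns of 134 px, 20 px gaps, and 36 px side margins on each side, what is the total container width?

Container = 2·36 + 3·134 + 2·20 = 72 + 402 + 40 = 514 px.

514 px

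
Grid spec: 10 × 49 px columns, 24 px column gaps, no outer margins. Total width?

706 px

Total width: 10·49 + 9·24 = 706 px.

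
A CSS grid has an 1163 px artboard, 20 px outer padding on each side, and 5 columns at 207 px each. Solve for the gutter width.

22 px

Take off 40 px of margins, leaving 1123 px.
Columns use 1035 px, leaving 88 px across 4 gutters = 22 px each.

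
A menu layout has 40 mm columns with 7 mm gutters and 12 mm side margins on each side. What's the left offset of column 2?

59 mm

Column 2 starts at margin + 1·(column + gutter) = 12 + 1·47 = 59 mm.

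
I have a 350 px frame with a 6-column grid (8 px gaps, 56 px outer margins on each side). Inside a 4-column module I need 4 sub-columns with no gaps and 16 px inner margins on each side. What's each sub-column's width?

Inside the margins: 350 − 112 = 238 px.
6c + 5·8 = 238 → 6c = 198 → c = 33 px.
4 columns plus 3 gaps: 132 + 24 = 156 px.
Inner content = 156 − 2·16 = 124 px.
With no gaps, each column is 124/4 = 31 px.

31 px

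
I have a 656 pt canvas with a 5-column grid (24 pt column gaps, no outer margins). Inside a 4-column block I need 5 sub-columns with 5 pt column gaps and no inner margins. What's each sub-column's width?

100 pt

656 − 4·24 = 560; ÷5 gives c = 112 pt.
Span of 4: 4·112 + 3·24 = 448 + 72 = 520 pt.
5 columns + 4 column gaps: 5d + 4·5 = 520.
5d = 520 − 20 = 500, so d = 100 pt.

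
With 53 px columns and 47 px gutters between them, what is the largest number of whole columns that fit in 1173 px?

12 columns

12 columns: 12·53 + 11·47 = 1153 px ≤ 1173.
13 columns: 1253 px > 1173. So 12.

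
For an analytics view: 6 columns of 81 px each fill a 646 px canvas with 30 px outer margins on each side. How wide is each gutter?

20 px

Subtract both margins: 646 − 2·30 = 586 px.
Columns use 486 px, leaving 100 px across 5 gutters = 20 px each.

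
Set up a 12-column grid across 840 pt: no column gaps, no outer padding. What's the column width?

70 pt

840 / 12 = 70 pt per column.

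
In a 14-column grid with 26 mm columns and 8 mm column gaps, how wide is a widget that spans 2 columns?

2-column span = 2·26 + 1·8 = 60 mm.

60 mm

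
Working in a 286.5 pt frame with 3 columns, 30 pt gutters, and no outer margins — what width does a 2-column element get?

181 pt

3c + 2·30 = 286.5 → 3c = 226.5 → c = 75.5 pt.
Span of 2: 2·75.5 + 1·30 = 151 + 30 = 181 pt.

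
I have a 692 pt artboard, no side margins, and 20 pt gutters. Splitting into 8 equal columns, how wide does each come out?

8c + 7·20 = 692 → 8c = 552 → c = 69 pt.

69 pt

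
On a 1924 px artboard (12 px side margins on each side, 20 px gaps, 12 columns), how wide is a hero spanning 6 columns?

940 px

Content width = 1924 − 2·12 = 1900 px.
12c + 11·20 = 1900 → 12c = 1680 → c = 140 px.
6 columns plus 5 gaps: 840 + 100 = 940 px.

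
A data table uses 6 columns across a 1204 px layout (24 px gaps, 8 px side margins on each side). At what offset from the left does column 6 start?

Inside the margins: 1204 − 16 = 1188 px.
Subtracting 5 gaps of 24 leaves 1068 for 6 columns, so c = 178 px.
Before column 6: the margin + 5 columns + 5 gaps.
Offset = 8 + 5·(178 + 24) = 8 + 1010 = 1018 px.

1018 px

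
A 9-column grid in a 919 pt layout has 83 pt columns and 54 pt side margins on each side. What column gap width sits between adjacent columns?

8 pt

Content width = 919 − 2·54 = 811 pt.
9·83 + 8g = 811 → 8g = 64 → g = 8 pt.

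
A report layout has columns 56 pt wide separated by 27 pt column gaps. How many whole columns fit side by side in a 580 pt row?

7 columns

k columns need k·56 + (k−1)·27 = k·83 − 27.
k·83 − 27 ≤ 580 → k ≤ 607 / 83 ≈ 7.31, so k = 7.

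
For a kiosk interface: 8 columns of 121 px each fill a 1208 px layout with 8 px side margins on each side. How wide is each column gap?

Content width = 1208 − 2·8 = 1192 px.
Columns use 968 px, leaving 224 px across 7 column gaps = 32 px each.

32 px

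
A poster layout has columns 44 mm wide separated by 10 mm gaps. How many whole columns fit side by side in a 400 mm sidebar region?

7 columns

7 columns: 7·44 + 6·10 = 368 mm ≤ 400.
8 columns: 422 mm > 400. So 7.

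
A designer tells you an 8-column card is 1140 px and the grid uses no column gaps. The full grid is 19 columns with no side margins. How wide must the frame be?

1140 / 8 = 142.5 px per column.
Frame = 19·142.5 = 2707.5 = 2707.5 px.

2707.5 px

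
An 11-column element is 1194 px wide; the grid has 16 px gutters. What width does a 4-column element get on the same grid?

11c + 10·16 = 1194 → 11c = 1034 → c = 94 px.
Span of 4: 4·94 + 3·16 = 376 + 48 = 424 px.

424 px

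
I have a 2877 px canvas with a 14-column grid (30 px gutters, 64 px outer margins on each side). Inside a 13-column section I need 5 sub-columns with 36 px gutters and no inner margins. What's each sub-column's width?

481.3 px

Inside the margins: 2877 − 128 = 2749 px.
Subtracting 13 gutters of 30 leaves 2359 for 14 columns, so c = 168.5 px.
Span of 13: 13·168.5 + 12·30 = 2190.5 + 360 = 2550.5 px.
5 columns + 4 gutters: 5d + 4·36 = 2550.5.
5d = 2550.5 − 144 = 2406.5, so d = 481.3 px.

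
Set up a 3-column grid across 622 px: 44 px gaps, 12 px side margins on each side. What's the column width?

Inside the margins: 622 − 24 = 598 px.
598 − 2·44 = 510; ÷3 gives c = 170 px.

170 px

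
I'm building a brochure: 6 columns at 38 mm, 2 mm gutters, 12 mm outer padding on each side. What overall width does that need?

Layout = 2·12 + 6·38 + 5·2 = 24 + 228 + 10 = 262 mm.

262 mm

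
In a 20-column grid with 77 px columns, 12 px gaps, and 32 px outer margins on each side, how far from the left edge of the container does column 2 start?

121 px

Column 2 starts at margin + 1·(column + gutter) = 32 + 1·89 = 121 px.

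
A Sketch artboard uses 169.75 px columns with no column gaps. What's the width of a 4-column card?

679 px

With no column gaps, 4 columns span 4·169.75 = 679 px.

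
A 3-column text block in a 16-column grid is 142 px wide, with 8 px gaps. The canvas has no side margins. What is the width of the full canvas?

792 px

142 − 2·8 = 126; ÷3 gives c = 42 px.
Canvas = 16·42 + 15·8 = 672 + 120 = 792 px.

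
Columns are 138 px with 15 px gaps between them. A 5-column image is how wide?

750 px

5-column span = 5·138 + 4·15 = 750 px.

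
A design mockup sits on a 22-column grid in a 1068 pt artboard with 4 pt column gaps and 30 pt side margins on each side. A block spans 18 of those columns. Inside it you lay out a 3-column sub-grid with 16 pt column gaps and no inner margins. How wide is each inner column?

Outer content = 1068 − 2·30 = 1008 pt.
22 columns + 21 column gaps: 22c + 21·4 = 1008.
22c = 1008 − 84 = 924, so c = 42 pt.
Span of 18: 18·42 + 17·4 = 756 + 68 = 824 pt.
824 − 2·16 = 792; ÷3 gives d = 264 pt.

264 pt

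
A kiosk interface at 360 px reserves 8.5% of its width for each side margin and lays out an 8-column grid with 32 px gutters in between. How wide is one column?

Each margin = 8.5% of 360 = 30.6 px; content = 360 − 2·30.6 = 298.8 px.
298.8 − 7·32 = 74.8; ÷8 gives c = 9.35 px.

9.35 px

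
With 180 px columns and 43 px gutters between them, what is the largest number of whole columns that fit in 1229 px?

5 columns

5 columns: 5·180 + 4·43 = 1072 px ≤ 1229.
6 columns: 1295 px > 1229. So 5.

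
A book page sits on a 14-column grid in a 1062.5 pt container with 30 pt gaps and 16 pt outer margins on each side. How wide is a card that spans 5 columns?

348.75 pt

Take off 32 pt of margins, leaving 1030.5 pt.
14 columns + 13 gaps: 14c + 13·30 = 1030.5.
14c = 1030.5 − 390 = 640.5, so c = 45.75 pt.
5-column span = 5·45.75 + 4·30 = 348.75 pt.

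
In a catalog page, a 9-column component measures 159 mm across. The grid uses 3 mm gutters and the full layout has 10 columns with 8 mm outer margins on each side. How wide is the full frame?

193 mm

Subtracting 8 gutters of 3 leaves 135 for 9 columns, so c = 15 mm.
Frame = 2·8 + 10·15 + 9·3 = 16 + 150 + 27 = 193 mm.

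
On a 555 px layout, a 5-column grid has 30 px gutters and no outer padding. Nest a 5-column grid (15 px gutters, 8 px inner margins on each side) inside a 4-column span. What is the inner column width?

72.4 px

Subtracting 4 gutters of 30 leaves 435 for 5 columns, so c = 87 px.
4 columns plus 3 gutters: 348 + 90 = 438 px.
Inner content = 438 − 2·8 = 422 px.
422 − 4·15 = 362; ÷5 gives d = 72.4 px.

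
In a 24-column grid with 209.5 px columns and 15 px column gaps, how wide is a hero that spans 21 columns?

21 columns plus 20 column gaps: 4399.5 + 300 = 4699.5 px.

4699.5 px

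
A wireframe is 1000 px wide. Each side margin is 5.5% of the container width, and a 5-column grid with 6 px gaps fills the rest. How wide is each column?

Margins: 5.5% × 1000 = 55 px each, so content = 1000 − 110 = 890 px.
5c + 4·6 = 890 → 5c = 866 → c = 173.2 px.

173.2 px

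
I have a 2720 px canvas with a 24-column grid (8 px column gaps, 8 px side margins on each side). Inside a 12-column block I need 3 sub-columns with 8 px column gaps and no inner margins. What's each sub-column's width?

Inside the margins: 2720 − 16 = 2704 px.
24 columns + 23 column gaps: 24c + 23·8 = 2704.
24c = 2704 − 184 = 2520, so c = 105 px.
12-column span = 12·105 + 11·8 = 1348 px.
1348 − 2·8 = 1332; ÷3 gives d = 444 px.

444 px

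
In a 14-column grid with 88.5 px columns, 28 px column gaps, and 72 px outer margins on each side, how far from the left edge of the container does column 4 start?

421.5 px

Before column 4: the margin + 3 columns + 3 column gaps.
Offset = 72 + 3·(88.5 + 28) = 72 + 349.5 = 421.5 px.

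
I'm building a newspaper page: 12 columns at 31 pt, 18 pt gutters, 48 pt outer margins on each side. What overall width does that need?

666 pt

Adding margins, columns and gutters: 96 + 372 + 198 = 666 pt.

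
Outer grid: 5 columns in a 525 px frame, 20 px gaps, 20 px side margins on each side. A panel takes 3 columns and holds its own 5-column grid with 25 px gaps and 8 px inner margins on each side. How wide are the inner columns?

33.4 px

Take off 40 px of margins, leaving 485 px.
Subtracting 4 gaps of 20 leaves 405 for 5 columns, so c = 81 px.
Span of 3: 3·81 + 2·20 = 243 + 40 = 283 px.
Inner content = 283 − 2·8 = 267 px.
5 columns + 4 gaps: 5d + 4·25 = 267.
5d = 267 − 100 = 167, so d = 33.4 px.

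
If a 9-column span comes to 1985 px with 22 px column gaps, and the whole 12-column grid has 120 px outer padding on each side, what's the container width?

1985 − 8·22 = 1809; ÷9 gives c = 201 px.
Adding margins, columns and gutters: 240 + 2412 + 242 = 2894 px.

2894 px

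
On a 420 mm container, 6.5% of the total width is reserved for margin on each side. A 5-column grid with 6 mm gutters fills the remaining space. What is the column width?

Each margin = 6.5% of 420 = 27.3 mm; content = 420 − 2·27.3 = 365.4 mm.
5c + 4·6 = 365.4 → 5c = 341.4 → c = 68.28 mm.

68.28 mm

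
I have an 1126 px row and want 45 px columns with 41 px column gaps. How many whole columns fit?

13 columns

13 columns: 13·45 + 12·41 = 1077 px ≤ 1126.
14 columns: 1163 px > 1126. So 13.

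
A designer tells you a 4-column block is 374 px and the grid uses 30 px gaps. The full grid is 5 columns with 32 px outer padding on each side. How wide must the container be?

539 px

374 − 3·30 = 284; ÷4 gives c = 71 px.
Adding margins, columns and gutters: 64 + 355 + 120 = 539 px.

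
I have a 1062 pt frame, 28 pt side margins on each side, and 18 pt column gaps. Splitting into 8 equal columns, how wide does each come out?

110 pt

Content width = 1062 − 2·28 = 1006 pt.
1006 − 7·18 = 880; ÷8 gives c = 110 pt.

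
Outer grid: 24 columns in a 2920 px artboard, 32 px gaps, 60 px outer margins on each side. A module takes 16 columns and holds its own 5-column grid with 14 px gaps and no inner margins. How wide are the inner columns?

Outer content = 2920 − 2·60 = 2800 px.
24c + 23·32 = 2800 → 24c = 2064 → c = 86 px.
16-column span = 16·86 + 15·32 = 1856 px.
5d + 4·14 = 1856 → 5d = 1800 → d = 360 px.

360 px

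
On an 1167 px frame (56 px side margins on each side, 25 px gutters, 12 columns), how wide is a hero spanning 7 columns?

605 px

Inside the margins: 1167 − 112 = 1055 px.
12 columns + 11 gutters: 12c + 11·25 = 1055.
12c = 1055 − 275 = 780, so c = 65 px.
7 columns plus 6 gutters: 455 + 150 = 605 px.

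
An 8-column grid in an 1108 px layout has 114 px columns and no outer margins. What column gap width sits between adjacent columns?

Columns use 912 px, leaving 196 px across 7 column gaps = 28 px each.

28 px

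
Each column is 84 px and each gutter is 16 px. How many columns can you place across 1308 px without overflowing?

13 columns

13 columns: 13·84 + 12·16 = 1284 px ≤ 1308.
14 columns: 1384 px > 1308. So 13.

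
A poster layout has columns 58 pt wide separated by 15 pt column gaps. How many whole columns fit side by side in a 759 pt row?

10 columns

10 columns: 10·58 + 9·15 = 715 pt ≤ 759.
11 columns: 788 pt > 759. So 10.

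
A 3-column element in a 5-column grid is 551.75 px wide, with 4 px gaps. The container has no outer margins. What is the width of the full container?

922.25 px

3 columns + 2 gaps: 3c + 2·4 = 551.75.
3c = 551.75 − 8 = 543.75, so c = 181.25 px.
Container = 5·181.25 + 4·4 = 906.25 + 16 = 922.25 px.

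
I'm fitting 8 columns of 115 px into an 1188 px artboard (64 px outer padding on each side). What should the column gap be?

20 px

Content width = 1188 − 2·64 = 1060 px.
Columns use 920 px, leaving 140 px across 7 column gaps = 20 px each.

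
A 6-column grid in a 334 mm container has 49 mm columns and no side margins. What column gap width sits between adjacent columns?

6 columns take 6·49 = 294 mm; remaining 40 splits into 5 column gaps.
g = 40 / 5 = 8 mm.

8 mm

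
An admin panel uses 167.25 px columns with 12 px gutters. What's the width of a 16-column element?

2856 px

16 columns plus 15 gutters: 2676 + 180 = 2856 px.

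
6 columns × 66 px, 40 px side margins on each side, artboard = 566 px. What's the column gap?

Content width = 566 − 2·40 = 486 px.
6·66 + 5g = 486 → 5g = 90 → g = 18 px.

18 px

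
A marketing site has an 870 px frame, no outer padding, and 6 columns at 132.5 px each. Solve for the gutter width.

15 px

Columns use 795 px, leaving 75 px across 5 gutters = 15 px each.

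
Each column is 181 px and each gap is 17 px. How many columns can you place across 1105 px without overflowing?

5 columns: 5·181 + 4·17 = 973 px ≤ 1105.
6 columns: 1171 px > 1105. So 5.

5 columns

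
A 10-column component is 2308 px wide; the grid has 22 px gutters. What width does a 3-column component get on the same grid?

10c + 9·22 = 2308 → 10c = 2110 → c = 211 px.
3-column span = 3·211 + 2·22 = 677 px.

677 px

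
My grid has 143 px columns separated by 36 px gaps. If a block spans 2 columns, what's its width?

2-column span = 2·143 + 1·36 = 322 px.

322 px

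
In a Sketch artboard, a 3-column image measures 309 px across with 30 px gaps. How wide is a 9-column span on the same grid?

Subtracting 2 gaps of 30 leaves 249 for 3 columns, so c = 83 px.
9 columns plus 8 gaps: 747 + 240 = 987 px.

987 px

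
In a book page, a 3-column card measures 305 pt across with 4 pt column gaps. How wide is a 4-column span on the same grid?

408 pt

305 − 2·4 = 297; ÷3 gives c = 99 pt.
4 columns plus 3 column gaps: 396 + 12 = 408 pt.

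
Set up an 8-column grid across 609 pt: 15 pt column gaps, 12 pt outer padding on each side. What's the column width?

60 pt

Take off 24 pt of margins, leaving 585 pt.
Subtracting 7 column gaps of 15 leaves 480 for 8 columns, so c = 60 pt.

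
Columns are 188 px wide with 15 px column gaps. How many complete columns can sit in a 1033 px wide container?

5 columns

k columns need k·188 + (k−1)·15 = k·203 − 15.
k·203 − 15 ≤ 1033 → k ≤ 1048 / 203 ≈ 5.16, so k = 5.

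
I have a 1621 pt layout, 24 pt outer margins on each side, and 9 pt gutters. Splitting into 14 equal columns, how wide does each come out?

Content width = 1621 − 2·24 = 1573 pt.
Subtracting 13 gutters of 9 leaves 1456 for 14 columns, so c = 104 pt.

104 pt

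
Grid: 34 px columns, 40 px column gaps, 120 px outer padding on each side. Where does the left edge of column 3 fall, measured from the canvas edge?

268 px

Before column 3: the margin + 2 columns + 2 column gaps.
Offset = 120 + 2·(34 + 40) = 120 + 148 = 268 px.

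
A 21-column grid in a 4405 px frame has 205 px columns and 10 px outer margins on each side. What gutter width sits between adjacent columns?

Take off 20 px of margins, leaving 4385 px.
Columns use 4305 px, leaving 80 px across 20 gutters = 4 px each.

4 px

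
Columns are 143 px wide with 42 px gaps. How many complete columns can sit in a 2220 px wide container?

12 columns

12 columns: 12·143 + 11·42 = 2178 px ≤ 2220.
13 columns: 2363 px > 2220. So 12.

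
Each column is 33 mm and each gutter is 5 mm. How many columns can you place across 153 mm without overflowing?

4 columns

k columns need k·33 + (k−1)·5 = k·38 − 5.
k·38 − 5 ≤ 153 → k ≤ 158 / 38 ≈ 4.16, so k = 4.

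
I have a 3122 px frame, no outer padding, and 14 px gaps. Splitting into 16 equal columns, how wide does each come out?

182 px

16 columns + 15 gaps: 16c + 15·14 = 3122.
16c = 3122 − 210 = 2912, so c = 182 px.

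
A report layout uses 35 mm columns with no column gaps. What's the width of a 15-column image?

15-column span = 15·35 = 525 mm.

525 mm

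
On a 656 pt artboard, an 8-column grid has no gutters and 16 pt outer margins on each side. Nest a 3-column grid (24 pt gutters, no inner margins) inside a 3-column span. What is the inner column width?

62 pt

Inside the margins: 656 − 32 = 624 pt.
8c = 624 → c = 78 pt.
With no gutters, 3 columns span 3·78 = 234 pt.
3 columns + 2 gutters: 3d + 2·24 = 234.
3d = 234 − 48 = 186, so d = 62 pt.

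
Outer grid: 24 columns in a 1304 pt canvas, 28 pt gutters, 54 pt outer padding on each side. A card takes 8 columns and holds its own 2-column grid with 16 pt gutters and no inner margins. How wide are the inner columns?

Subtract both margins: 1304 − 2·54 = 1196 pt.
1196 − 23·28 = 552; ÷24 gives c = 23 pt.
8 columns plus 7 gutters: 184 + 196 = 380 pt.
2 columns + 1 gutter: 2d + 1·16 = 380.
2d = 380 − 16 = 364, so d = 182 pt.

182 pt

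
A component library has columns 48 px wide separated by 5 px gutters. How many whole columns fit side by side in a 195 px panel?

3 columns: 3·48 + 2·5 = 154 px ≤ 195.
4 columns: 207 px > 195. So 3.

3 columns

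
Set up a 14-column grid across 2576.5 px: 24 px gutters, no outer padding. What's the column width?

161.75 px

Subtracting 13 gutters of 24 leaves 2264.5 for 14 columns, so c = 161.75 px.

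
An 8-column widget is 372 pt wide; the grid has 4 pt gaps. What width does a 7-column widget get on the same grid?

372 − 7·4 = 344; ÷8 gives c = 43 pt.
7 columns plus 6 gaps: 301 + 24 = 325 pt.

325 pt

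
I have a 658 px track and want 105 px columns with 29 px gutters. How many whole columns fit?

5 columns: 5·105 + 4·29 = 641 px ≤ 658.
6 columns: 775 px > 658. So 5.

5 columns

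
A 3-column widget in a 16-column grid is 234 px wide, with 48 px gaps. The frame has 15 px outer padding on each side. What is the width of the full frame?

3 columns + 2 gaps: 3c + 2·48 = 234.
3c = 234 − 96 = 138, so c = 46 px.
Frame = 2·15 + 16·46 + 15·48 = 30 + 736 + 720 = 1486 px.

1486 px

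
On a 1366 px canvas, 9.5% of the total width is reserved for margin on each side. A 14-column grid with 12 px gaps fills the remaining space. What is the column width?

1366 × (1 − 2·9.5%) = 1366 × 81% = 1106.46 px for the columns.
1106.46 − 13·12 = 950.46; ÷14 gives c = 67.89 px.

67.89 px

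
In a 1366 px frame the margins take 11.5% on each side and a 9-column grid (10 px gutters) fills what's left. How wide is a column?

107.98 px

Margins: 11.5% × 1366 = 157.09 px each, so content = 1366 − 314.18 = 1051.82 px.
9 columns + 8 gutters: 9c + 8·10 = 1051.82.
9c = 1051.82 − 80 = 971.82, so c = 107.98 px.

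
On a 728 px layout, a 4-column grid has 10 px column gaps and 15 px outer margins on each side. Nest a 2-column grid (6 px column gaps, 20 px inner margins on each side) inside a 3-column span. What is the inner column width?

237.5 px

Subtract both margins: 728 − 2·15 = 698 px.
4c + 3·10 = 698 → 4c = 668 → c = 167 px.
3 columns plus 2 column gaps: 501 + 20 = 521 px.
Inner content = 521 − 2·20 = 481 px.
Subtracting 1 column gap of 6 leaves 475 for 2 columns, so d = 237.5 px.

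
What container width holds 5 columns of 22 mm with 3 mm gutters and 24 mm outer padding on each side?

170 mm

Container = 2·24 + 5·22 + 4·3 = 48 + 110 + 12 = 170 mm.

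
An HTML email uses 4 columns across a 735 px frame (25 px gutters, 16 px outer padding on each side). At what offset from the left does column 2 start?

198 px

Inside the margins: 735 − 32 = 703 px.
703 − 3·25 = 628; ÷4 gives c = 157 px.
Each column+gutter stride is 182 px; 1 of them past the 16 px margin is 16 + 182 = 198 px.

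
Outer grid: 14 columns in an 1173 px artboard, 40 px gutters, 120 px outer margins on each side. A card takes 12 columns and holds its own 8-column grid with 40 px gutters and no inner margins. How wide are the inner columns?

64.25 px

Inside the margins: 1173 − 240 = 933 px.
14 columns + 13 gutters: 14c + 13·40 = 933.
14c = 933 − 520 = 413, so c = 29.5 px.
Span of 12: 12·29.5 + 11·40 = 354 + 440 = 794 px.
8d + 7·40 = 794 → 8d = 514 → d = 64.25 px.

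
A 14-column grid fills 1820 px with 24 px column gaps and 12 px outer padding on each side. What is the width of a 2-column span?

236 px

Content width = 1820 − 2·12 = 1796 px.
Subtracting 13 column gaps of 24 leaves 1484 for 14 columns, so c = 106 px.
Span of 2: 2·106 + 1·24 = 212 + 24 = 236 px.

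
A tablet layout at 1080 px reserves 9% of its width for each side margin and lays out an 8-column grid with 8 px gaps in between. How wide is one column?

Margins: 9% × 1080 = 97.2 px each, so content = 1080 − 194.4 = 885.6 px.
Subtracting 7 gaps of 8 leaves 829.6 for 8 columns, so c = 103.7 px.

103.7 px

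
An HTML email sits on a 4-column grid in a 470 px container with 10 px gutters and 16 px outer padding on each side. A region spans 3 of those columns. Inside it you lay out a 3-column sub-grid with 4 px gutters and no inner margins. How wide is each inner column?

106 px

Outer content = 470 − 2·16 = 438 px.
438 − 3·10 = 408; ÷4 gives c = 102 px.
3 columns plus 2 gutters: 306 + 20 = 326 px.
3 columns + 2 gutters: 3d + 2·4 = 326.
3d = 326 − 8 = 318, so d = 106 px.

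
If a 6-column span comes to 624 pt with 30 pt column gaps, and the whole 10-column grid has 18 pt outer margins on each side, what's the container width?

6 columns + 5 column gaps: 6c + 5·30 = 624.
6c = 624 − 150 = 474, so c = 79 pt.
Container = 2·18 + 10·79 + 9·30 = 36 + 790 + 270 = 1096 pt.

1096 pt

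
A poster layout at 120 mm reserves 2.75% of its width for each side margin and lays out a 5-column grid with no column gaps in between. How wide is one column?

Margins: 2.75% × 120 = 3.3 mm each, so content = 120 − 6.6 = 113.4 mm.
113.4 / 5 = 22.68 mm per column.

22.68 mm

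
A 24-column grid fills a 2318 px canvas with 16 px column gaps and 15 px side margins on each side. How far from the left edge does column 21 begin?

1935 px

Take off 30 px of margins, leaving 2288 px.
24c + 23·16 = 2288 → 24c = 1920 → c = 80 px.
Column 21 starts at margin + 20·(column + gutter) = 15 + 20·96 = 1935 px.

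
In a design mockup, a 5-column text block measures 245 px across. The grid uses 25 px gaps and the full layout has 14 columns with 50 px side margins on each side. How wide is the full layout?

5c + 4·25 = 245 → 5c = 145 → c = 29 px.
Total width: 2·50 + 14·29 + 13·25 = 831 px.

831 px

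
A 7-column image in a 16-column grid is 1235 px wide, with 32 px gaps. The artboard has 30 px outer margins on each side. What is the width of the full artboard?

2924 px

Subtracting 6 gaps of 32 leaves 1043 for 7 columns, so c = 149 px.
Total width: 2·30 + 16·149 + 15·32 = 2924 px.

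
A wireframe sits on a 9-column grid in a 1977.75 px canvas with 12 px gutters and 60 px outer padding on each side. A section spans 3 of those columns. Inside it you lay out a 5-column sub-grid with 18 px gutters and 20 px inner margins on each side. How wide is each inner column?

Take off 120 px of margins, leaving 1857.75 px.
1857.75 − 8·12 = 1761.75; ÷9 gives c = 195.75 px.
Span of 3: 3·195.75 + 2·12 = 587.25 + 24 = 611.25 px.
Inner content = 611.25 − 2·20 = 571.25 px.
5 columns + 4 gutters: 5d + 4·18 = 571.25.
5d = 571.25 − 72 = 499.25, so d = 99.85 px.

99.85 px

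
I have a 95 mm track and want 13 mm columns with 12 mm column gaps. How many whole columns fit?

4 columns: 4·13 + 3·12 = 88 mm ≤ 95.
5 columns: 113 mm > 95. So 4.

4 columns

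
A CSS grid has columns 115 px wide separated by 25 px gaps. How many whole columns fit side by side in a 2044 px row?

Each extra column adds 115 + 25 = 140 px.
(2044 + 25) / 140 = 14.78, so 14 columns fit.

14 columns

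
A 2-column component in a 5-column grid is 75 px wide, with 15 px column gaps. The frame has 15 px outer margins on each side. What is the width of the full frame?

Subtracting 1 column gap of 15 leaves 60 for 2 columns, so c = 30 px.
Adding margins, columns and gutters: 30 + 150 + 60 = 240 px.

240 px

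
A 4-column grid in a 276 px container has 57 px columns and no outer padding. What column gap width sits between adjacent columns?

16 px

4 columns take 4·57 = 228 px; remaining 48 splits into 3 column gaps.
g = 48 / 3 = 16 px.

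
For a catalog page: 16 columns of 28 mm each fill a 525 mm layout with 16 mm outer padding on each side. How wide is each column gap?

Inside the margins: 525 − 32 = 493 mm.
16·28 + 15g = 493 → 15g = 45 → g = 3 mm.

3 mm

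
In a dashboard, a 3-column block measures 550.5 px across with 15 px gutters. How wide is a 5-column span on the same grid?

927.5 px

550.5 − 2·15 = 520.5; ÷3 gives c = 173.5 px.
5-column span = 5·173.5 + 4·15 = 927.5 px.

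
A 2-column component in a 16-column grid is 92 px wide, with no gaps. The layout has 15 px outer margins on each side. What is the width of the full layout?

766 px

With no gaps, each column is 92/2 = 46 px.
Summing: 30 + 736 = 766 px.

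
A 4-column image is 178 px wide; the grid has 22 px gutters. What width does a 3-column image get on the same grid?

128 px

Subtracting 3 gutters of 22 leaves 112 for 4 columns, so c = 28 px.
3 columns plus 2 gutters: 84 + 44 = 128 px.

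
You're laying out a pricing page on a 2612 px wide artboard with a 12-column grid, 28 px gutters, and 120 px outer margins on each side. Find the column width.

172 px

Subtract both margins: 2612 − 2·120 = 2372 px.
Subtracting 11 gutters of 28 leaves 2064 for 12 columns, so c = 172 px.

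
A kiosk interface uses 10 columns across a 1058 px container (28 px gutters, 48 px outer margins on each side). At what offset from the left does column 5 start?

Take off 96 px of margins, leaving 962 px.
10 columns + 9 gutters: 10c + 9·28 = 962.
10c = 962 − 252 = 710, so c = 71 px.
Before column 5: the margin + 4 columns + 4 gutters.
Offset = 48 + 4·(71 + 28) = 48 + 396 = 444 px.

444 px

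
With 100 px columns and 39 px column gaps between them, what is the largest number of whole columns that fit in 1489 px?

10 columns: 10·100 + 9·39 = 1351 px ≤ 1489.
11 columns: 1490 px > 1489. So 10.

10 columns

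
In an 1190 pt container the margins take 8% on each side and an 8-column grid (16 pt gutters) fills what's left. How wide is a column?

1190 × (1 − 2·8%) = 1190 × 84% = 999.6 pt for the columns.
8c + 7·16 = 999.6 → 8c = 887.6 → c = 110.95 pt.

110.95 pt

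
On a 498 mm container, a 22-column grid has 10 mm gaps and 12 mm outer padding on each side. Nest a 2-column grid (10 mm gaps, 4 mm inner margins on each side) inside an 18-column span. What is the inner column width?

184 mm

Subtract both margins: 498 − 2·12 = 474 mm.
22 columns + 21 gaps: 22c + 21·10 = 474.
22c = 474 − 210 = 264, so c = 12 mm.
Span of 18: 18·12 + 17·10 = 216 + 170 = 386 mm.
Inner content = 386 − 2·4 = 378 mm.
2 columns + 1 gap: 2d + 1·10 = 378.
2d = 378 − 10 = 368, so d = 184 mm.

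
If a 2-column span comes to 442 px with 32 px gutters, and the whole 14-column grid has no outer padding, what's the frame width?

3286 px

2c + 1·32 = 442 → 2c = 410 → c = 205 px.
Total width: 14·205 + 13·32 = 3286 px.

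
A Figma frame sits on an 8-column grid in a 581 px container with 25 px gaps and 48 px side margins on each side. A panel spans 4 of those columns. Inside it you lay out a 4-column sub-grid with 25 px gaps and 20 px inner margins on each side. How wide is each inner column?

28.75 px

Subtract both margins: 581 − 2·48 = 485 px.
Subtracting 7 gaps of 25 leaves 310 for 8 columns, so c = 38.75 px.
4 columns plus 3 gaps: 155 + 75 = 230 px.
Inner content = 230 − 2·20 = 190 px.
4d + 3·25 = 190 → 4d = 115 → d = 28.75 px.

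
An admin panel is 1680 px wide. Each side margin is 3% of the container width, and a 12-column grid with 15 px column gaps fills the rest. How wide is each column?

1680 × (1 − 2·3%) = 1680 × 94% = 1579.2 px for the columns.
1579.2 − 11·15 = 1414.2; ÷12 gives c = 117.85 px.

117.85 px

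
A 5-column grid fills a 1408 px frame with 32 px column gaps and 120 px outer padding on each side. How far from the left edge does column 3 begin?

600 px

Inside the margins: 1408 − 240 = 1168 px.
1168 − 4·32 = 1040; ÷5 gives c = 208 px.
Each column+gutter stride is 240 px; 2 of them past the 120 px margin is 120 + 480 = 600 px.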